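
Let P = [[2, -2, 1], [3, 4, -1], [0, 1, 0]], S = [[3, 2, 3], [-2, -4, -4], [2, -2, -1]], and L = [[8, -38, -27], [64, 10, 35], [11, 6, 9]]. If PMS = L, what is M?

M = P⁻¹LS⁻¹ (apply P⁻¹ on the left and S⁻¹ on the right).
det P = 5; the adjugate gives P⁻¹ = [[1/5, 1/5, -2/5], [0, 0, 1], [3/5, -2/5, 14/5]].
det S = 4, so S⁻¹ = [[-1, -1, 1], [-5/2, -9/4, 3/2], [3, 5/2, -2]].
P⁻¹L = [[10, -8, -2], [11, 6, 9], [10, -10, -5]].
M = (P⁻¹L)S⁻¹ = [[4, 3, 2], [1, -2, 2], [0, 0, 5]].

M = [[4, 3, 2], [1, -2, 2], [0, 0, 5]]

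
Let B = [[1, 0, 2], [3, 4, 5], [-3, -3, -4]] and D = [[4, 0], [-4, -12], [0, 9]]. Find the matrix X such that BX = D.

X = [[4, 0], [-4, -3], [0, 0]]

Left-multiplying both sides by B⁻¹ gives X = B⁻¹D.
det B = 5, so B⁻¹ = [[-1/5, -6/5, -8/5], [-3/5, 2/5, 1/5], [3/5, 3/5, 4/5]].
X = B⁻¹D = [[-1/5, -6/5, -8/5], [-3/5, 2/5, 1/5], [3/5, 3/5, 4/5]] · [[4, 0], [-4, -12], [0, 9]] = [[4, 0], [-4, -3], [0, 0]].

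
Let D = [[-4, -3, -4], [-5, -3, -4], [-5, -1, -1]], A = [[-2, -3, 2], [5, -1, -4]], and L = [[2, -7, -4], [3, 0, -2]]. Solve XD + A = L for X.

XD = L − A = [[4, -4, -6], [-2, 1, 2]].
Since D sits to the right of X, X = (L − A)D⁻¹.
det D = -1; the adjugate gives D⁻¹ = [[1, -1, 0], [-15, 16, -4], [10, -11, 3]].
X = (L − A)D⁻¹ = [[4, -2, -2], [3, -4, 2]].

X = [[4, -2, -2], [3, -4, 2]]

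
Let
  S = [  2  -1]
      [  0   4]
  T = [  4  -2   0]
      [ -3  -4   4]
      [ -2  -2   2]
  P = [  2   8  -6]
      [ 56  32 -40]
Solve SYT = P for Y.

Y = [[0, 0, -4], [1, 0, -5]]

Left-multiply by S⁻¹ and right-multiply by T⁻¹: Y = S⁻¹PT⁻¹.
det S = 8; the adjugate gives S⁻¹ = [[1/2, 1/8], [0, 1/4]].
det T = 4, so T⁻¹ = [[0, 1, -2], [-1/2, 2, -4], [-1/2, 3, -11/2]].
S⁻¹P = [[8, 8, -8], [14, 8, -10]].
Y = (S⁻¹P)T⁻¹ = [[0, 0, -4], [1, 0, -5]].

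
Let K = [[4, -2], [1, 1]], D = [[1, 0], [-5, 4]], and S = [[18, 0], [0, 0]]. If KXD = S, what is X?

X = [[3, 0], [-3, 0]]

Left-multiply by K⁻¹ and right-multiply by D⁻¹: X = K⁻¹SD⁻¹.
K has determinant 6; K⁻¹ = [[1/6, 1/3], [-1/6, 2/3]].
D has determinant 4; D⁻¹ = [[1, 0], [5/4, 1/4]].
K⁻¹S = [[3, 0], [-3, 0]].
X = (K⁻¹S)D⁻¹ = [[3, 0], [-3, 0]].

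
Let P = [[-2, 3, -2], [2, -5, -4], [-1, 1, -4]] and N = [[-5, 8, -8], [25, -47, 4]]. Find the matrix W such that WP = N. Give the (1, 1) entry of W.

Right-multiplying both sides by P⁻¹ gives W = NP⁻¹.
det P = -6; the adjugate gives P⁻¹ = [[-4, -5/3, 11/3], [-2, -1, 2], [1/2, 1/6, -2/3]].
W = NP⁻¹ = [[-5, 8, -8], [25, -47, 4]] · [[-4, -5/3, 11/3], [-2, -1, 2], [1/2, 1/6, -2/3]] = [[0, -1, 3], [-4, 6, -5]].

0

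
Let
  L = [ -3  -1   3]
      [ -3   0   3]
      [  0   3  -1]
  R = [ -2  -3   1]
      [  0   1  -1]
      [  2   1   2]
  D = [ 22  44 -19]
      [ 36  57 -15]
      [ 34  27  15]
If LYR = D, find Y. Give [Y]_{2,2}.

-2

Left-multiply by L⁻¹ and right-multiply by R⁻¹: Y = L⁻¹DR⁻¹.
L has determinant 3; L⁻¹ = [[-3, 8/3, -1], [-1, 1, 0], [-3, 3, -1]].
det R = -2, so R⁻¹ = [[-3/2, -7/2, -1], [1, 3, 1], [1, 2, 1]].
L⁻¹D = [[-4, -7, 2], [14, 13, 4], [8, 12, -3]].
Y = (L⁻¹D)R⁻¹ = [[1, -3, -1], [-4, -2, 3], [-3, 2, 1]].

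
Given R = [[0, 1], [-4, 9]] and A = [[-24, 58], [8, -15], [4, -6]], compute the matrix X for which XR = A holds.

X = [[4, 6], [3, -2], [3, -1]]

Since R sits to the right of X, X = AR⁻¹.
det R = 4; the adjugate gives R⁻¹ = [[9/4, -1/4], [1, 0]].
X = AR⁻¹ = [[-24, 58], [8, -15], [4, -6]] · [[9/4, -1/4], [1, 0]] = [[4, 6], [3, -2], [3, -1]].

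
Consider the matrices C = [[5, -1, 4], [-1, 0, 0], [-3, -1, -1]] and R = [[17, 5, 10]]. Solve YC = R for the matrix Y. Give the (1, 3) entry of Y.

-6

C is on the right of Y, so right-multiply by C⁻¹: Y = RC⁻¹.
C has determinant 5; C⁻¹ = [[0, -1, 0], [-1/5, 7/5, -4/5], [1/5, 8/5, -1/5]].
Y = RC⁻¹ = [[17, 5, 10]] · [[0, -1, 0], [-1/5, 7/5, -4/5], [1/5, 8/5, -1/5]] = [[1, 6, -6]].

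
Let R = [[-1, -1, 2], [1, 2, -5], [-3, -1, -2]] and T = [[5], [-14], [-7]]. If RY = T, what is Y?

Left-multiplying both sides by R⁻¹ gives Y = R⁻¹T.
det R = 2; the adjugate gives R⁻¹ = [[-9/2, -2, 1/2], [17/2, 4, -3/2], [5/2, 1, -1/2]].
Y = R⁻¹T = [[-9/2, -2, 1/2], [17/2, 4, -3/2], [5/2, 1, -1/2]] · [[5], [-14], [-7]] = [[2], [-3], [2]].

Y = [[2], [-3], [2]]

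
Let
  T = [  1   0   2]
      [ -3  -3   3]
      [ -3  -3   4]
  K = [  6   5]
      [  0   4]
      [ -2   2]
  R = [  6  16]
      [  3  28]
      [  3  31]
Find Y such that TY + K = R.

TY = R − K = [[0, 11], [3, 24], [5, 29]].
Left-multiplying both sides by T⁻¹ gives Y = T⁻¹(R − K).
det T = -3, so T⁻¹ = [[1, 2, -2], [-1, -10/3, 3], [0, -1, 1]].
Y = T⁻¹(R − K) = [[-4, 1], [5, -4], [2, 5]].

Y = [[-4, 1], [5, -4], [2, 5]]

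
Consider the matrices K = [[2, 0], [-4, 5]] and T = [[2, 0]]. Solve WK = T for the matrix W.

W = [[1, 0]]

Right-multiplying both sides by K⁻¹ gives W = TK⁻¹.
det K = 10; the adjugate gives K⁻¹ = [[1/2, 0], [2/5, 1/5]].
W = TK⁻¹ = [[2, 0]] · [[1/2, 0], [2/5, 1/5]] = [[1, 0]].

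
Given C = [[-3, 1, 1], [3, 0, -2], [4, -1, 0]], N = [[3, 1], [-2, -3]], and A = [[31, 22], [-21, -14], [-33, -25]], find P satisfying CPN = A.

Left-multiply by C⁻¹ and right-multiply by N⁻¹: P = C⁻¹AN⁻¹.
det C = -5, so C⁻¹ = [[2/5, 1/5, 2/5], [8/5, 4/5, 3/5], [3/5, -1/5, 3/5]].
det N = -7; the adjugate gives N⁻¹ = [[3/7, 1/7], [-2/7, -3/7]].
C⁻¹A = [[-5, -4], [13, 9], [3, 1]].
P = (C⁻¹A)N⁻¹ = [[-1, 1], [3, -2], [1, 0]].

P = [[-1, 1], [3, -2], [1, 0]]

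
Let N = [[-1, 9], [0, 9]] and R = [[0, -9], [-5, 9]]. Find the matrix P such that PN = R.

P = [[0, -1], [5, -4]]

Since N sits to the right of P, P = RN⁻¹.
det N = -9, so N⁻¹ = [[-1, 1], [0, 1/9]].
P = RN⁻¹ = [[0, -9], [-5, 9]] · [[-1, 1], [0, 1/9]] = [[0, -1], [5, -4]].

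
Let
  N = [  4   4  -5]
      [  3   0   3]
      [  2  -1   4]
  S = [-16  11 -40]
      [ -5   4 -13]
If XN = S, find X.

X = [[2, -6, -3], [0, 1, -4]]

Since N sits to the right of X, X = SN⁻¹.
N has determinant 3; N⁻¹ = [[1, -11/3, 4], [-2, 26/3, -9], [-1, 4, -4]].
X = SN⁻¹ = [[-16, 11, -40], [-5, 4, -13]] · [[1, -11/3, 4], [-2, 26/3, -9], [-1, 4, -4]] = [[2, -6, -3], [0, 1, -4]].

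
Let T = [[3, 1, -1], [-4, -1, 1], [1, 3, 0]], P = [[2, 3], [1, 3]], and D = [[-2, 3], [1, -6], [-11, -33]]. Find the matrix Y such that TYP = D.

Y = T⁻¹DP⁻¹ (apply T⁻¹ on the left and P⁻¹ on the right).
det T = 3, so T⁻¹ = [[-1, -1, 0], [1/3, 1/3, 1/3], [-11/3, -8/3, 1/3]].
P has determinant 3; P⁻¹ = [[1, -1], [-1/3, 2/3]].
T⁻¹D = [[1, 3], [-4, -12], [1, -6]].
Y = (T⁻¹D)P⁻¹ = [[0, 1], [0, -4], [3, -5]].

Y = [[0, 1], [0, -4], [3, -5]]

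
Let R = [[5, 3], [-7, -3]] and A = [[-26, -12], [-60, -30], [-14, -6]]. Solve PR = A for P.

P = [[-1, 3], [-5, 5], [0, 2]]

Right-multiplying both sides by R⁻¹ gives P = AR⁻¹.
R has determinant 6; R⁻¹ = [[-1/2, -1/2], [7/6, 5/6]].
P = AR⁻¹ = [[-26, -12], [-60, -30], [-14, -6]] · [[-1/2, -1/2], [7/6, 5/6]] = [[-1, 3], [-5, 5], [0, 2]].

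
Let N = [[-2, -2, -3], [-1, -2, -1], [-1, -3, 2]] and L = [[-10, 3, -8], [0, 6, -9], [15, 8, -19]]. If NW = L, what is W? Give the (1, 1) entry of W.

2

Left-multiplying both sides by N⁻¹ gives W = N⁻¹L.
det N = 5, so N⁻¹ = [[-7/5, 13/5, -4/5], [3/5, -7/5, 1/5], [1/5, -4/5, 2/5]].
W = N⁻¹L = [[-7/5, 13/5, -4/5], [3/5, -7/5, 1/5], [1/5, -4/5, 2/5]] · [[-10, 3, -8], [0, 6, -9], [15, 8, -19]] = [[2, 5, 3], [-3, -5, 4], [4, -1, -2]].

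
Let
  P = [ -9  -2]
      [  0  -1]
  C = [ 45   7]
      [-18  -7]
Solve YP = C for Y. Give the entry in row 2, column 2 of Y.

3

Right-multiplying both sides by P⁻¹ gives Y = CP⁻¹.
det P = 9; the adjugate gives P⁻¹ = [[-1/9, 2/9], [0, -1]].
Y = CP⁻¹ = [[45, 7], [-18, -7]] · [[-1/9, 2/9], [0, -1]] = [[-5, 3], [2, 3]].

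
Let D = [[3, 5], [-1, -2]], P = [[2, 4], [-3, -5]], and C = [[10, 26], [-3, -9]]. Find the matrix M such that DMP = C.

M = D⁻¹CP⁻¹ (apply D⁻¹ on the left and P⁻¹ on the right).
det D = -1; the adjugate gives D⁻¹ = [[2, 5], [-1, -3]].
P has determinant 2; P⁻¹ = [[-5/2, -2], [3/2, 1]].
D⁻¹C = [[5, 7], [-1, 1]].
M = (D⁻¹C)P⁻¹ = [[-2, -3], [4, 3]].

M = [[-2, -3], [4, 3]]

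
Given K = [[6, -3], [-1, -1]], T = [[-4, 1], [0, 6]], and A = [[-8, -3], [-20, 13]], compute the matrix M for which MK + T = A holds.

MK = A − T = [[-4, -4], [-20, 7]].
K is on the right of M, so right-multiply by K⁻¹: M = (A − T)K⁻¹.
K has determinant -9; K⁻¹ = [[1/9, -1/3], [-1/9, -2/3]].
M = (A − T)K⁻¹ = [[0, 4], [-3, 2]].

M = [[0, 4], [-3, 2]]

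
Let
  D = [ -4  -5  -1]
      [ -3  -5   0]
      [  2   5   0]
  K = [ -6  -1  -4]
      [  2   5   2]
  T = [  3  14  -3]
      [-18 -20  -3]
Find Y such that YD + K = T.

YD = T − K = [[9, 15, 1], [-20, -25, -5]].
Since D sits to the right of Y, Y = (T − K)D⁻¹.
D has determinant 5; D⁻¹ = [[0, -1, -1], [0, 2/5, 3/5], [-1, 2, 1]].
Y = (T − K)D⁻¹ = [[-1, -1, 1], [5, 0, 0]].

Y = [[-1, -1, 1], [5, 0, 0]]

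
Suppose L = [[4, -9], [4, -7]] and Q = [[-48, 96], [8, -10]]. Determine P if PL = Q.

P = [[-6, -6], [-2, 4]]

Since L sits to the right of P, P = QL⁻¹.
L has determinant 8; L⁻¹ = [[-7/8, 9/8], [-1/2, 1/2]].
P = QL⁻¹ = [[-48, 96], [8, -10]] · [[-7/8, 9/8], [-1/2, 1/2]] = [[-6, -6], [-2, 4]].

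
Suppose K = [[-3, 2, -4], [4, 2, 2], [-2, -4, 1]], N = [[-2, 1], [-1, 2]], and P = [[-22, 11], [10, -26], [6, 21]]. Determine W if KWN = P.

W = [[3, -2], [0, -3], [-5, 0]]

W = K⁻¹PN⁻¹ (apply K⁻¹ on the left and N⁻¹ on the right).
det K = 2, so K⁻¹ = [[5, 7, 6], [-4, -11/2, -5], [-6, -8, -7]].
det N = -3; the adjugate gives N⁻¹ = [[-2/3, 1/3], [-1/3, 2/3]].
K⁻¹P = [[-4, -1], [3, -6], [10, -5]].
W = (K⁻¹P)N⁻¹ = [[3, -2], [0, -3], [-5, 0]].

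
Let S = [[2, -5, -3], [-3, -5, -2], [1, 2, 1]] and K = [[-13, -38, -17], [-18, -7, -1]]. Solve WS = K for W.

Since S sits to the right of W, W = KS⁻¹.
det S = -4; the adjugate gives S⁻¹ = [[1/4, 1/4, 5/4], [-1/4, -5/4, -13/4], [1/4, 9/4, 25/4]].
W = KS⁻¹ = [[-13, -38, -17], [-18, -7, -1]] · [[1/4, 1/4, 5/4], [-1/4, -5/4, -13/4], [1/4, 9/4, 25/4]] = [[2, 6, 1], [-3, 2, -6]].

W = [[2, 6, 1], [-3, 2, -6]]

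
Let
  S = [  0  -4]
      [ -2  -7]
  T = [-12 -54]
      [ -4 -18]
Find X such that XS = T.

Since S sits to the right of X, X = TS⁻¹.
det S = -8, so S⁻¹ = [[7/8, -1/2], [-1/4, 0]].
X = TS⁻¹ = [[-12, -54], [-4, -18]] · [[7/8, -1/2], [-1/4, 0]] = [[3, 6], [1, 2]].

X = [[3, 6], [1, 2]]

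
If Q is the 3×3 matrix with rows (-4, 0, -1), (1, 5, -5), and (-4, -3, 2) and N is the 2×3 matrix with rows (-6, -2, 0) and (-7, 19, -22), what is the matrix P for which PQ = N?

Since Q sits to the right of P, P = NQ⁻¹.
det Q = 3, so Q⁻¹ = [[-5/3, 1, 5/3], [6, -4, -7], [17/3, -4, -20/3]].
P = NQ⁻¹ = [[-6, -2, 0], [-7, 19, -22]] · [[-5/3, 1, 5/3], [6, -4, -7], [17/3, -4, -20/3]] = [[-2, 2, 4], [1, 5, 2]].

P = [[-2, 2, 4], [1, 5, 2]]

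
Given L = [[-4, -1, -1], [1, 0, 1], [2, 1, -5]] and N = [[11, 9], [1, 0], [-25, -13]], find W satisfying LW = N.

Since L multiplies W on the left, W = L⁻¹N.
det L = -4, so L⁻¹ = [[1/4, 3/2, 1/4], [-7/4, -11/2, -3/4], [-1/4, -1/2, -1/4]].
W = L⁻¹N = [[1/4, 3/2, 1/4], [-7/4, -11/2, -3/4], [-1/4, -1/2, -1/4]] · [[11, 9], [1, 0], [-25, -13]] = [[-2, -1], [-6, -6], [3, 1]].

W = [[-2, -1], [-6, -6], [3, 1]]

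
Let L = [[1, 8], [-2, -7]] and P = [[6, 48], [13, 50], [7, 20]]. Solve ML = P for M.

M = [[6, 0], [1, -6], [-1, -4]]

L is on the right of M, so right-multiply by L⁻¹: M = PL⁻¹.
L has determinant 9; L⁻¹ = [[-7/9, -8/9], [2/9, 1/9]].
M = PL⁻¹ = [[6, 48], [13, 50], [7, 20]] · [[-7/9, -8/9], [2/9, 1/9]] = [[6, 0], [1, -6], [-1, -4]].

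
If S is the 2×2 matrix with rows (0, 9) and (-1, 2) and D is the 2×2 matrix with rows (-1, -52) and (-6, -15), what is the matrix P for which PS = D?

Right-multiplying both sides by S⁻¹ gives P = DS⁻¹.
S has determinant 9; S⁻¹ = [[2/9, -1], [1/9, 0]].
P = DS⁻¹ = [[-1, -52], [-6, -15]] · [[2/9, -1], [1/9, 0]] = [[-6, 1], [-3, 6]].

P = [[-6, 1], [-3, 6]]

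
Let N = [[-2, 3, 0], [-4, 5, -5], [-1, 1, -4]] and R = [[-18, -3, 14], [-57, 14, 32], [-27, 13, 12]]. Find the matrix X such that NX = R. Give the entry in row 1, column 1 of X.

N is on the left of X, so left-multiply by N⁻¹: X = N⁻¹R.
det N = -3; the adjugate gives N⁻¹ = [[5, -4, 5], [11/3, -8/3, 10/3], [-1/3, 1/3, -2/3]].
X = N⁻¹R = [[5, -4, 5], [11/3, -8/3, 10/3], [-1/3, 1/3, -2/3]] · [[-18, -3, 14], [-57, 14, 32], [-27, 13, 12]] = [[3, -6, 2], [-4, -5, 6], [5, -3, -2]].

3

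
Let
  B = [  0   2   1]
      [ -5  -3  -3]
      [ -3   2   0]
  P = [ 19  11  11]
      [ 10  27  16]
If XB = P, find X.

X = [[-4, -5, 2], [1, -5, 5]]

Right-multiplying both sides by B⁻¹ gives X = PB⁻¹.
det B = -1, so B⁻¹ = [[-6, -2, 3], [-9, -3, 5], [19, 6, -10]].
X = PB⁻¹ = [[19, 11, 11], [10, 27, 16]] · [[-6, -2, 3], [-9, -3, 5], [19, 6, -10]] = [[-4, -5, 2], [1, -5, 5]].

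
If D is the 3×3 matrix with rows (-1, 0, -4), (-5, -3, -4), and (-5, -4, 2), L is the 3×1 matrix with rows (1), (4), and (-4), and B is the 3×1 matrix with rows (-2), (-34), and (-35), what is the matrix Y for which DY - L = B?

DY = B + L = [[-1], [-30], [-39]].
D is on the left of Y, so left-multiply by D⁻¹: Y = D⁻¹(B + L).
det D = 2, so D⁻¹ = [[-11, 8, -6], [15, -11, 8], [5/2, -2, 3/2]].
Y = D⁻¹(B + L) = [[5], [3], [-1]].

Y = [[5], [3], [-1]]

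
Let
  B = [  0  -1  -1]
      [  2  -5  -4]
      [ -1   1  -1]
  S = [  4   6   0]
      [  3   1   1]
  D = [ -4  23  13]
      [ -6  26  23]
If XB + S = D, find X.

X = [[3, -4, 0], [-1, -5, -1]]

XB = D − S = [[-8, 17, 13], [-9, 25, 22]].
B is on the right of X, so right-multiply by B⁻¹: X = (D − S)B⁻¹.
B has determinant -3; B⁻¹ = [[-3, 2/3, 1/3], [-2, 1/3, 2/3], [1, -1/3, -2/3]].
X = (D − S)B⁻¹ = [[3, -4, 0], [-1, -5, -1]].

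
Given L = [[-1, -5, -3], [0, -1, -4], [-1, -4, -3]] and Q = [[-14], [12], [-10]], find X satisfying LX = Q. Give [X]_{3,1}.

Left-multiplying both sides by L⁻¹ gives X = L⁻¹Q.
det L = -4, so L⁻¹ = [[13/4, 3/4, -17/4], [-1, 0, 1], [1/4, -1/4, -1/4]].
X = L⁻¹Q = [[13/4, 3/4, -17/4], [-1, 0, 1], [1/4, -1/4, -1/4]] · [[-14], [12], [-10]] = [[6], [4], [-4]].

-4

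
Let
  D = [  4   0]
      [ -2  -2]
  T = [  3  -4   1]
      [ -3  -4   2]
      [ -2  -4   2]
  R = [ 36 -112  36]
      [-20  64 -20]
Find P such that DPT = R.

Left-multiply by D⁻¹ and right-multiply by T⁻¹: P = D⁻¹RT⁻¹.
det D = -8, so D⁻¹ = [[1/4, 0], [-1/4, -1/2]].
det T = -4; the adjugate gives T⁻¹ = [[0, -1, 1], [-1/2, -2, 9/4], [-1, -5, 6]].
D⁻¹R = [[9, -28, 9], [1, -4, 1]].
P = (D⁻¹R)T⁻¹ = [[5, 2, 0], [1, 2, -2]].

P = [[5, 2, 0], [1, 2, -2]]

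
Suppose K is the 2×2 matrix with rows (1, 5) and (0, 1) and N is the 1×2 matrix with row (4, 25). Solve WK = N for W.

W = [[4, 5]]

K is on the right of W, so right-multiply by K⁻¹: W = NK⁻¹.
det K = 1, so K⁻¹ = [[1, -5], [0, 1]].
W = NK⁻¹ = [[4, 25]] · [[1, -5], [0, 1]] = [[4, 5]].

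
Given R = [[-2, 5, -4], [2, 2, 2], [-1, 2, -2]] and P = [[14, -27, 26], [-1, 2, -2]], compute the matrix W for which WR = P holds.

W = [[-5, 1, -2], [0, 0, 1]]

Since R sits to the right of W, W = PR⁻¹.
R has determinant 2; R⁻¹ = [[-4, 1, 9], [1, 0, -2], [3, -1/2, -7]].
W = PR⁻¹ = [[14, -27, 26], [-1, 2, -2]] · [[-4, 1, 9], [1, 0, -2], [3, -1/2, -7]] = [[-5, 1, -2], [0, 0, 1]].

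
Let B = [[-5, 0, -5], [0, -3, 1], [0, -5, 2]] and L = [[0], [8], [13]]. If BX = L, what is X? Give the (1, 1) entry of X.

B is on the left of X, so left-multiply by B⁻¹: X = B⁻¹L.
B has determinant 5; B⁻¹ = [[-1/5, 5, -3], [0, -2, 1], [0, -5, 3]].
X = B⁻¹L = [[-1/5, 5, -3], [0, -2, 1], [0, -5, 3]] · [[0], [8], [13]] = [[1], [-3], [-1]].

1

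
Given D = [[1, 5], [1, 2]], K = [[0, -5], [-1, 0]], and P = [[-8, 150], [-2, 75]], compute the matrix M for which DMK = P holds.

M = D⁻¹PK⁻¹ (apply D⁻¹ on the left and K⁻¹ on the right).
det D = -3, so D⁻¹ = [[-2/3, 5/3], [1/3, -1/3]].
det K = -5; the adjugate gives K⁻¹ = [[0, -1], [-1/5, 0]].
D⁻¹P = [[2, 25], [-2, 25]].
M = (D⁻¹P)K⁻¹ = [[-5, -2], [-5, 2]].

M = [[-5, -2], [-5, 2]]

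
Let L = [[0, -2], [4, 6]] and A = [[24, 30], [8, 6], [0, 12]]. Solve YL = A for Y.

Y = [[3, 6], [3, 2], [-6, 0]]

Since L sits to the right of Y, Y = AL⁻¹.
det L = 8; the adjugate gives L⁻¹ = [[3/4, 1/4], [-1/2, 0]].
Y = AL⁻¹ = [[24, 30], [8, 6], [0, 12]] · [[3/4, 1/4], [-1/2, 0]] = [[3, 6], [3, 2], [-6, 0]].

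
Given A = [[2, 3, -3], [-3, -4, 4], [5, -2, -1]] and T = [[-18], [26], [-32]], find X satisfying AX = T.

Left-multiplying both sides by A⁻¹ gives X = A⁻¹T.
A has determinant -3; A⁻¹ = [[-4, -3, 0], [-17/3, -13/3, -1/3], [-26/3, -19/3, -1/3]].
X = A⁻¹T = [[-4, -3, 0], [-17/3, -13/3, -1/3], [-26/3, -19/3, -1/3]] · [[-18], [26], [-32]] = [[-6], [0], [2]].

X = [[-6], [0], [2]]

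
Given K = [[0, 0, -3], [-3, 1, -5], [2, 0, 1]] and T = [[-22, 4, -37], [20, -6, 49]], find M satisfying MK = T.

Right-multiplying both sides by K⁻¹ gives M = TK⁻¹.
det K = 6; the adjugate gives K⁻¹ = [[1/6, 0, 1/2], [-7/6, 1, 3/2], [-1/3, 0, 0]].
M = TK⁻¹ = [[-22, 4, -37], [20, -6, 49]] · [[1/6, 0, 1/2], [-7/6, 1, 3/2], [-1/3, 0, 0]] = [[4, 4, -5], [-6, -6, 1]].

M = [[4, 4, -5], [-6, -6, 1]]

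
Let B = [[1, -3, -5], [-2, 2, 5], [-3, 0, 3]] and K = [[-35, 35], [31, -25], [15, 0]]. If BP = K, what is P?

B is on the left of P, so left-multiply by B⁻¹: P = B⁻¹K.
B has determinant 3; B⁻¹ = [[2, 3, -5/3], [-3, -4, 5/3], [2, 3, -4/3]].
P = B⁻¹K = [[2, 3, -5/3], [-3, -4, 5/3], [2, 3, -4/3]] · [[-35, 35], [31, -25], [15, 0]] = [[-2, -5], [6, -5], [3, -5]].

P = [[-2, -5], [6, -5], [3, -5]]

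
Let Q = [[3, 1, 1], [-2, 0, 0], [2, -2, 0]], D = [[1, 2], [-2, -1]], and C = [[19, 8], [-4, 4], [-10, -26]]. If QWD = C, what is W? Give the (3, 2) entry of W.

-3

Left-multiply by Q⁻¹ and right-multiply by D⁻¹: W = Q⁻¹CD⁻¹.
det Q = 4; the adjugate gives Q⁻¹ = [[0, -1/2, 0], [0, -1/2, -1/2], [1, 2, 1/2]].
det D = 3; the adjugate gives D⁻¹ = [[-1/3, -2/3], [2/3, 1/3]].
Q⁻¹C = [[2, -2], [7, 11], [6, 3]].
W = (Q⁻¹C)D⁻¹ = [[-2, -2], [5, -1], [0, -3]].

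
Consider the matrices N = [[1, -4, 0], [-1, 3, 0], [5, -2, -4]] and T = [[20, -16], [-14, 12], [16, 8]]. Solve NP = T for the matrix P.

Since N multiplies P on the left, P = N⁻¹T.
det N = 4, so N⁻¹ = [[-3, -4, 0], [-1, -1, 0], [-13/4, -9/2, -1/4]].
P = N⁻¹T = [[-3, -4, 0], [-1, -1, 0], [-13/4, -9/2, -1/4]] · [[20, -16], [-14, 12], [16, 8]] = [[-4, 0], [-6, 4], [-6, -4]].

P = [[-4, 0], [-6, 4], [-6, -4]]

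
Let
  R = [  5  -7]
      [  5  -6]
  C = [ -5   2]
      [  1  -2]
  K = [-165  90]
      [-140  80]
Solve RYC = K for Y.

Isolating Y: multiply by R⁻¹ from the left and C⁻¹ from the right, so Y = R⁻¹KC⁻¹.
det R = 5; the adjugate gives R⁻¹ = [[-6/5, 7/5], [-1, 1]].
det C = 8, so C⁻¹ = [[-1/4, -1/4], [-1/8, -5/8]].
R⁻¹K = [[2, 4], [25, -10]].
Y = (R⁻¹K)C⁻¹ = [[-1, -3], [-5, 0]].

Y = [[-1, -3], [-5, 0]]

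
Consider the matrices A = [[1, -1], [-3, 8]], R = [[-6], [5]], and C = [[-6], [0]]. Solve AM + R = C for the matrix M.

M = [[-1], [-1]]

AM = C − R = [[0], [-5]].
Since A multiplies M on the left, M = A⁻¹(C − R).
det A = 5; the adjugate gives A⁻¹ = [[8/5, 1/5], [3/5, 1/5]].
M = A⁻¹(C − R) = [[-1], [-1]].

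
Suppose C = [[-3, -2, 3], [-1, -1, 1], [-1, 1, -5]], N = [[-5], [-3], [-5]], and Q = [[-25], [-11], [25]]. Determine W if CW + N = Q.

W = [[-1], [4], [-5]]

CW = Q − N = [[-20], [-8], [30]].
Since C multiplies W on the left, W = C⁻¹(Q − N).
det C = -6, so C⁻¹ = [[-2/3, 7/6, -1/6], [1, -3, 0], [1/3, -5/6, -1/6]].
W = C⁻¹(Q − N) = [[-1], [4], [-5]].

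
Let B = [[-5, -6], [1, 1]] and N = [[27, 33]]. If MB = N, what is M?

Right-multiplying both sides by B⁻¹ gives M = NB⁻¹.
B has determinant 1; B⁻¹ = [[1, 6], [-1, -5]].
M = NB⁻¹ = [[27, 33]] · [[1, 6], [-1, -5]] = [[-6, -3]].

M = [[-6, -3]]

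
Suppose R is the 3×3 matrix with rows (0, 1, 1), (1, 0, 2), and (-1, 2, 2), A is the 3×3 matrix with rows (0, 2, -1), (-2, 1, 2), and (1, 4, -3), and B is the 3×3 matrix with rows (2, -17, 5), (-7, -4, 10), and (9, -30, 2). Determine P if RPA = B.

Isolating P: multiply by R⁻¹ from the left and A⁻¹ from the right, so P = R⁻¹BA⁻¹.
R has determinant -2; R⁻¹ = [[2, 0, -1], [2, -1/2, -1/2], [-1, 1/2, 1/2]].
A has determinant 1; A⁻¹ = [[-11, 2, 5], [-4, 1, 2], [-9, 2, 4]].
R⁻¹B = [[-5, -4, 8], [3, -17, 4], [-1, 0, 1]].
P = (R⁻¹B)A⁻¹ = [[-1, 2, -1], [-1, -3, -3], [2, 0, -1]].

P = [[-1, 2, -1], [-1, -3, -3], [2, 0, -1]]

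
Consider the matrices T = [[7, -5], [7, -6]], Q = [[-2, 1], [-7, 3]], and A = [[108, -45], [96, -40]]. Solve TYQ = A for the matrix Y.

Y = [[2, -4], [1, -2]]

Left-multiply by T⁻¹ and right-multiply by Q⁻¹: Y = T⁻¹AQ⁻¹.
T has determinant -7; T⁻¹ = [[6/7, -5/7], [1, -1]].
Q has determinant 1; Q⁻¹ = [[3, -1], [7, -2]].
T⁻¹A = [[24, -10], [12, -5]].
Y = (T⁻¹A)Q⁻¹ = [[2, -4], [1, -2]].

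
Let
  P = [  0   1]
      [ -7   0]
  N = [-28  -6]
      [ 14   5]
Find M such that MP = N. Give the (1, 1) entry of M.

-6

P is on the right of M, so right-multiply by P⁻¹: M = NP⁻¹.
det P = 7, so P⁻¹ = [[0, -1/7], [1, 0]].
M = NP⁻¹ = [[-28, -6], [14, 5]] · [[0, -1/7], [1, 0]] = [[-6, 4], [5, -2]].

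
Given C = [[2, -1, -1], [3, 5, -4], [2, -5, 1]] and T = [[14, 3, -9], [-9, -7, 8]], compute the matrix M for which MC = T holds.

M = [[-3, 4, 4], [2, -3, -2]]

Right-multiplying both sides by C⁻¹ gives M = TC⁻¹.
det C = 6, so C⁻¹ = [[-5/2, 1, 3/2], [-11/6, 2/3, 5/6], [-25/6, 4/3, 13/6]].
M = TC⁻¹ = [[14, 3, -9], [-9, -7, 8]] · [[-5/2, 1, 3/2], [-11/6, 2/3, 5/6], [-25/6, 4/3, 13/6]] = [[-3, 4, 4], [2, -3, -2]].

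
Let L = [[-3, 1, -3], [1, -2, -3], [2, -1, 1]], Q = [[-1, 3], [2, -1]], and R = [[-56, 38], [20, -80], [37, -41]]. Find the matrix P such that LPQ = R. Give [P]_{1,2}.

Left-multiply by L⁻¹ and right-multiply by Q⁻¹: P = L⁻¹RQ⁻¹.
L has determinant -1; L⁻¹ = [[5, -2, 9], [7, -3, 12], [-3, 1, -5]].
Q has determinant -5; Q⁻¹ = [[1/5, 3/5], [2/5, 1/5]].
L⁻¹R = [[13, -19], [-8, 14], [3, 11]].
P = (L⁻¹R)Q⁻¹ = [[-5, 4], [4, -2], [5, 4]].

4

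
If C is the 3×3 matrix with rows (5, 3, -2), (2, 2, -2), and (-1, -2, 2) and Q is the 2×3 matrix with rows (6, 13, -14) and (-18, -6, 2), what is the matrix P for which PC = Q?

P = [[-1, 3, -5], [-4, -1, -4]]

C is on the right of P, so right-multiply by C⁻¹: P = QC⁻¹.
det C = -2; the adjugate gives C⁻¹ = [[0, 1, 1], [1, -4, -3], [1, -7/2, -2]].
P = QC⁻¹ = [[6, 13, -14], [-18, -6, 2]] · [[0, 1, 1], [1, -4, -3], [1, -7/2, -2]] = [[-1, 3, -5], [-4, -1, -4]].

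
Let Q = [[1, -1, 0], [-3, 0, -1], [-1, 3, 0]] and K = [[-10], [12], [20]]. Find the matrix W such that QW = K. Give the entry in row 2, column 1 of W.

5

Left-multiplying both sides by Q⁻¹ gives W = Q⁻¹K.
Q has determinant 2; Q⁻¹ = [[3/2, 0, 1/2], [1/2, 0, 1/2], [-9/2, -1, -3/2]].
W = Q⁻¹K = [[3/2, 0, 1/2], [1/2, 0, 1/2], [-9/2, -1, -3/2]] · [[-10], [12], [20]] = [[-5], [5], [3]].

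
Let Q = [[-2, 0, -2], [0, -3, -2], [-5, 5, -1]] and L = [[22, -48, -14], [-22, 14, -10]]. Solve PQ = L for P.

Right-multiplying both sides by Q⁻¹ gives P = LQ⁻¹.
det Q = 4; the adjugate gives Q⁻¹ = [[13/4, -5/2, -3/2], [5/2, -2, -1], [-15/4, 5/2, 3/2]].
P = LQ⁻¹ = [[22, -48, -14], [-22, 14, -10]] · [[13/4, -5/2, -3/2], [5/2, -2, -1], [-15/4, 5/2, 3/2]] = [[4, 6, -6], [1, 2, 4]].

P = [[4, 6, -6], [1, 2, 4]]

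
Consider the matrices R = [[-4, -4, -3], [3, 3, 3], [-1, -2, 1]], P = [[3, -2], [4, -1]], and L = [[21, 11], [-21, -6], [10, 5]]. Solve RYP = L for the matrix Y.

Y = [[3, 2], [1, -5], [-1, -1]]

Left-multiply by R⁻¹ and right-multiply by P⁻¹: Y = R⁻¹LP⁻¹.
R has determinant -3; R⁻¹ = [[-3, -10/3, 1], [2, 7/3, -1], [1, 4/3, 0]].
P has determinant 5; P⁻¹ = [[-1/5, 2/5], [-4/5, 3/5]].
R⁻¹L = [[17, -8], [-17, 3], [-7, 3]].
Y = (R⁻¹L)P⁻¹ = [[3, 2], [1, -5], [-1, -1]].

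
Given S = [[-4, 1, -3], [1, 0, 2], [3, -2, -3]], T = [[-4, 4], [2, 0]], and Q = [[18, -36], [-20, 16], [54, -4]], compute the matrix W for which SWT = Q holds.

W = S⁻¹QT⁻¹ (apply S⁻¹ on the left and T⁻¹ on the right).
det S = -1; the adjugate gives S⁻¹ = [[-4, -9, -2], [-9, -21, -5], [2, 5, 1]].
T has determinant -8; T⁻¹ = [[0, 1/2], [1/4, 1/2]].
S⁻¹Q = [[0, 8], [-12, 8], [-10, 4]].
W = (S⁻¹Q)T⁻¹ = [[2, 4], [2, -2], [1, -3]].

W = [[2, 4], [2, -2], [1, -3]]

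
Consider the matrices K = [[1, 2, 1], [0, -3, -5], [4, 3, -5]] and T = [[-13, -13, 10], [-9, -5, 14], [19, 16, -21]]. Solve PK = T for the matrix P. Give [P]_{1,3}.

-2

K is on the right of P, so right-multiply by K⁻¹: P = TK⁻¹.
det K = 2, so K⁻¹ = [[15, 13/2, -7/2], [-10, -9/2, 5/2], [6, 5/2, -3/2]].
P = TK⁻¹ = [[-13, -13, 10], [-9, -5, 14], [19, 16, -21]] · [[15, 13/2, -7/2], [-10, -9/2, 5/2], [6, 5/2, -3/2]] = [[-5, -1, -2], [-1, -1, -2], [-1, -1, 5]].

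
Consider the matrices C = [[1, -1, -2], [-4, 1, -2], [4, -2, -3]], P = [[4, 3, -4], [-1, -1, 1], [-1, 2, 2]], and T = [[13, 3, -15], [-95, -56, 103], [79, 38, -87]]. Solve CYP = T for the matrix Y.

Y = C⁻¹TP⁻¹ (apply C⁻¹ on the left and P⁻¹ on the right).
det C = 5, so C⁻¹ = [[-7/5, 1/5, 4/5], [-4, 1, 2], [4/5, -2/5, -3/5]].
det P = -1; the adjugate gives P⁻¹ = [[4, 14, 1], [-1, -4, 0], [3, 11, 1]].
C⁻¹T = [[26, 15, -28], [11, 8, -11], [1, 2, -1]].
Y = (C⁻¹T)P⁻¹ = [[5, -4, -2], [3, 1, 0], [-1, -5, 0]].

Y = [[5, -4, -2], [3, 1, 0], [-1, -5, 0]]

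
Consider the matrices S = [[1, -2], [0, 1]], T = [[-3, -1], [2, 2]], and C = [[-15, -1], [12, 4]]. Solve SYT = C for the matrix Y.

Y = S⁻¹CT⁻¹ (apply S⁻¹ on the left and T⁻¹ on the right).
det S = 1; the adjugate gives S⁻¹ = [[1, 2], [0, 1]].
det T = -4, so T⁻¹ = [[-1/2, -1/4], [1/2, 3/4]].
S⁻¹C = [[9, 7], [12, 4]].
Y = (S⁻¹C)T⁻¹ = [[-1, 3], [-4, 0]].

Y = [[-1, 3], [-4, 0]]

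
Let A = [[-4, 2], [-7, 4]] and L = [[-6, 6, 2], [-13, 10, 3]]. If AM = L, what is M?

A is on the left of M, so left-multiply by A⁻¹: M = A⁻¹L.
det A = -2, so A⁻¹ = [[-2, 1], [-7/2, 2]].
M = A⁻¹L = [[-2, 1], [-7/2, 2]] · [[-6, 6, 2], [-13, 10, 3]] = [[-1, -2, -1], [-5, -1, -1]].

M = [[-1, -2, -1], [-5, -1, -1]]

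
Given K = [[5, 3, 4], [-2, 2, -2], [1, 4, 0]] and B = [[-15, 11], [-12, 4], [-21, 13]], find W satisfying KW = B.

W = [[3, 5], [-6, 2], [-3, -5]]

Since K multiplies W on the left, W = K⁻¹B.
det K = -6, so K⁻¹ = [[-4/3, -8/3, 7/3], [1/3, 2/3, -1/3], [5/3, 17/6, -8/3]].
W = K⁻¹B = [[-4/3, -8/3, 7/3], [1/3, 2/3, -1/3], [5/3, 17/6, -8/3]] · [[-15, 11], [-12, 4], [-21, 13]] = [[3, 5], [-6, 2], [-3, -5]].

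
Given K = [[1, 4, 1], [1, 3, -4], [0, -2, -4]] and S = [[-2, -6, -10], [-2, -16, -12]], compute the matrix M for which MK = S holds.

M = [[-6, 4, -3], [0, -2, 5]]

Right-multiplying both sides by K⁻¹ gives M = SK⁻¹.
det K = -6; the adjugate gives K⁻¹ = [[10/3, -7/3, 19/6], [-2/3, 2/3, -5/6], [1/3, -1/3, 1/6]].
M = SK⁻¹ = [[-2, -6, -10], [-2, -16, -12]] · [[10/3, -7/3, 19/6], [-2/3, 2/3, -5/6], [1/3, -1/3, 1/6]] = [[-6, 4, -3], [0, -2, 5]].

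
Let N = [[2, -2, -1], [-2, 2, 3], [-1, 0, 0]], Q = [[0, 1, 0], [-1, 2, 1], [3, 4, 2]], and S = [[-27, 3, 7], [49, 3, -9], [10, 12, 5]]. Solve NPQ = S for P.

P = [[-2, 1, -3], [1, -4, -2], [5, -5, 2]]

Left-multiply by N⁻¹ and right-multiply by Q⁻¹: P = N⁻¹SQ⁻¹.
det N = 4, so N⁻¹ = [[0, 0, -1], [-3/4, -1/4, -1], [1/2, 1/2, 0]].
Q has determinant 5; Q⁻¹ = [[0, -2/5, 1/5], [1, 0, 0], [-2, 3/5, 1/5]].
N⁻¹S = [[-10, -12, -5], [-2, -15, -8], [11, 3, -1]].
P = (N⁻¹S)Q⁻¹ = [[-2, 1, -3], [1, -4, -2], [5, -5, 2]].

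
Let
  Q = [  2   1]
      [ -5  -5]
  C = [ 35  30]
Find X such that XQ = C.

X = [[5, -5]]

Right-multiplying both sides by Q⁻¹ gives X = CQ⁻¹.
Q has determinant -5; Q⁻¹ = [[1, 1/5], [-1, -2/5]].
X = CQ⁻¹ = [[35, 30]] · [[1, 1/5], [-1, -2/5]] = [[5, -5]].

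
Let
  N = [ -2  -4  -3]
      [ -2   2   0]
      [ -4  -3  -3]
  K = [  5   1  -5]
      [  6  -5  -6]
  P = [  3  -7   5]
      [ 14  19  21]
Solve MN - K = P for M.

M = [[2, -2, -2], [-1, -1, -4]]

MN = P + K = [[8, -6, 0], [20, 14, 15]].
Right-multiplying both sides by N⁻¹ gives M = (P + K)N⁻¹.
det N = -6; the adjugate gives N⁻¹ = [[1, 1/2, -1], [1, 1, -1], [-7/3, -5/3, 2]].
M = (P + K)N⁻¹ = [[2, -2, -2], [-1, -1, -4]].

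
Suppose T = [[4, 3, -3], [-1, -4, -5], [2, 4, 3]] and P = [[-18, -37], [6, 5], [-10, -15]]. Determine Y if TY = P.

Y = [[0, -4], [-4, -4], [2, 3]]

T is on the left of Y, so left-multiply by T⁻¹: Y = T⁻¹P.
T has determinant -1; T⁻¹ = [[-8, 21, 27], [7, -18, -23], [-4, 10, 13]].
Y = T⁻¹P = [[-8, 21, 27], [7, -18, -23], [-4, 10, 13]] · [[-18, -37], [6, 5], [-10, -15]] = [[0, -4], [-4, -4], [2, 3]].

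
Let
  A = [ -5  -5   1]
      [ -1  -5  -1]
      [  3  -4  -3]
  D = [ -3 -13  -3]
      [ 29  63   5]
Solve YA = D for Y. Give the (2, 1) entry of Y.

-6

A is on the right of Y, so right-multiply by A⁻¹: Y = DA⁻¹.
det A = -6, so A⁻¹ = [[-11/6, 19/6, -5/3], [1, -2, 1], [-19/6, 35/6, -10/3]].
Y = DA⁻¹ = [[-3, -13, -3], [29, 63, 5]] · [[-11/6, 19/6, -5/3], [1, -2, 1], [-19/6, 35/6, -10/3]] = [[2, -1, 2], [-6, -5, -2]].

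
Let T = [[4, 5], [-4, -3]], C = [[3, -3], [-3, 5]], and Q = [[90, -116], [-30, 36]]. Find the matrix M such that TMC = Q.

Left-multiply by T⁻¹ and right-multiply by C⁻¹: M = T⁻¹QC⁻¹.
T has determinant 8; T⁻¹ = [[-3/8, -5/8], [1/2, 1/2]].
det C = 6, so C⁻¹ = [[5/6, 1/2], [1/2, 1/2]].
T⁻¹Q = [[-15, 21], [30, -40]].
M = (T⁻¹Q)C⁻¹ = [[-2, 3], [5, -5]].

M = [[-2, 3], [5, -5]]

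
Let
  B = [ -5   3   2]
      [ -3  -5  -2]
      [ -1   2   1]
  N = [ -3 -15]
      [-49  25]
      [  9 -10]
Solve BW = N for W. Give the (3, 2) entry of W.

0

Left-multiplying both sides by B⁻¹ gives W = B⁻¹N.
det B = -2, so B⁻¹ = [[1/2, -1/2, -2], [-5/2, 3/2, 8], [11/2, -7/2, -17]].
W = B⁻¹N = [[1/2, -1/2, -2], [-5/2, 3/2, 8], [11/2, -7/2, -17]] · [[-3, -15], [-49, 25], [9, -10]] = [[5, 0], [6, -5], [2, 0]].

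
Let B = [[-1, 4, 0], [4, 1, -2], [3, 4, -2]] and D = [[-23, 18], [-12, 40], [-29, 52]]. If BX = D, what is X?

Since B multiplies X on the left, X = B⁻¹D.
det B = 2; the adjugate gives B⁻¹ = [[3, 4, -4], [1, 1, -1], [13/2, 8, -17/2]].
X = B⁻¹D = [[3, 4, -4], [1, 1, -1], [13/2, 8, -17/2]] · [[-23, 18], [-12, 40], [-29, 52]] = [[-1, 6], [-6, 6], [1, -5]].

X = [[-1, 6], [-6, 6], [1, -5]]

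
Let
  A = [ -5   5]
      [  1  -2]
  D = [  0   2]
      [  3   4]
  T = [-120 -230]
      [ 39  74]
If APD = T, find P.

P = [[3, 3], [-4, -5]]

Isolating P: multiply by A⁻¹ from the left and D⁻¹ from the right, so P = A⁻¹TD⁻¹.
det A = 5; the adjugate gives A⁻¹ = [[-2/5, -1], [-1/5, -1]].
D has determinant -6; D⁻¹ = [[-2/3, 1/3], [1/2, 0]].
A⁻¹T = [[9, 18], [-15, -28]].
P = (A⁻¹T)D⁻¹ = [[3, 3], [-4, -5]].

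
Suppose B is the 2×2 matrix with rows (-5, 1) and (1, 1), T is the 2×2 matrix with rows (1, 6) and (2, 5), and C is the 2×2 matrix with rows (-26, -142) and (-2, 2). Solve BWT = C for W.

W = [[4, 0], [-2, -2]]

Left-multiply by B⁻¹ and right-multiply by T⁻¹: W = B⁻¹CT⁻¹.
det B = -6; the adjugate gives B⁻¹ = [[-1/6, 1/6], [1/6, 5/6]].
T has determinant -7; T⁻¹ = [[-5/7, 6/7], [2/7, -1/7]].
B⁻¹C = [[4, 24], [-6, -22]].
W = (B⁻¹C)T⁻¹ = [[4, 0], [-2, -2]].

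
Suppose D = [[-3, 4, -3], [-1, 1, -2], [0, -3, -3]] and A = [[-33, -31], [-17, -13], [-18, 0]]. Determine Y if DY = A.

Y = [[5, 1], [0, -4], [6, 4]]

D is on the left of Y, so left-multiply by D⁻¹: Y = D⁻¹A.
D has determinant 6; D⁻¹ = [[-3/2, 7/2, -5/6], [-1/2, 3/2, -1/2], [1/2, -3/2, 1/6]].
Y = D⁻¹A = [[-3/2, 7/2, -5/6], [-1/2, 3/2, -1/2], [1/2, -3/2, 1/6]] · [[-33, -31], [-17, -13], [-18, 0]] = [[5, 1], [0, -4], [6, 4]].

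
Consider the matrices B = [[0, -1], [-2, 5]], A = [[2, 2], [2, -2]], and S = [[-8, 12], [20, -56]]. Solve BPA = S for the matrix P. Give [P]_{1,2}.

P = B⁻¹SA⁻¹ (apply B⁻¹ on the left and A⁻¹ on the right).
B has determinant -2; B⁻¹ = [[-5/2, -1/2], [-1, 0]].
det A = -8, so A⁻¹ = [[1/4, 1/4], [1/4, -1/4]].
B⁻¹S = [[10, -2], [8, -12]].
P = (B⁻¹S)A⁻¹ = [[2, 3], [-1, 5]].

3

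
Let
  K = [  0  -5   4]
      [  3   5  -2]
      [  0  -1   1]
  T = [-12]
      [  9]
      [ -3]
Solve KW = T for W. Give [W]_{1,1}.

1

K is on the left of W, so left-multiply by K⁻¹: W = K⁻¹T.
det K = 3, so K⁻¹ = [[1, 1/3, -10/3], [-1, 0, 4], [-1, 0, 5]].
W = K⁻¹T = [[1, 1/3, -10/3], [-1, 0, 4], [-1, 0, 5]] · [[-12], [9], [-3]] = [[1], [0], [-3]].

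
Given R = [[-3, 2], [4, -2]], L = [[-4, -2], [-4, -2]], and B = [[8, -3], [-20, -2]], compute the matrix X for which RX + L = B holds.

X = [[-4, -1], [0, -2]]

RX = B − L = [[12, -1], [-16, 0]].
Since R multiplies X on the left, X = R⁻¹(B − L).
R has determinant -2; R⁻¹ = [[1, 1], [2, 3/2]].
X = R⁻¹(B − L) = [[-4, -1], [0, -2]].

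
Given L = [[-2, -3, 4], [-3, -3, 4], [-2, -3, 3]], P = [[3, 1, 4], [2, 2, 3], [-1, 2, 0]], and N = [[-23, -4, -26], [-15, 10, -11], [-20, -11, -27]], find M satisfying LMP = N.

Left-multiply by L⁻¹ and right-multiply by P⁻¹: M = L⁻¹NP⁻¹.
det L = 3; the adjugate gives L⁻¹ = [[1, -1, 0], [1/3, 2/3, -4/3], [1, 0, -1]].
det P = 3; the adjugate gives P⁻¹ = [[-2, 8/3, -5/3], [-1, 4/3, -1/3], [2, -7/3, 4/3]].
L⁻¹N = [[-8, -14, -15], [9, 20, 20], [-3, 7, 1]].
M = (L⁻¹N)P⁻¹ = [[0, -5, -2], [2, 4, 5], [1, -1, 4]].

M = [[0, -5, -2], [2, 4, 5], [1, -1, 4]]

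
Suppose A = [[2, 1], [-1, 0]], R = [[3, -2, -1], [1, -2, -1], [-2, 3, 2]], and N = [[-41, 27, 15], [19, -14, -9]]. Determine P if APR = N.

P = [[-5, 4, 4], [-3, -4, -5]]

P = A⁻¹NR⁻¹ (apply A⁻¹ on the left and R⁻¹ on the right).
A has determinant 1; A⁻¹ = [[0, -1], [1, 2]].
det R = -2, so R⁻¹ = [[1/2, -1/2, 0], [0, -2, -1], [1/2, 5/2, 2]].
A⁻¹N = [[-19, 14, 9], [-3, -1, -3]].
P = (A⁻¹N)R⁻¹ = [[-5, 4, 4], [-3, -4, -5]].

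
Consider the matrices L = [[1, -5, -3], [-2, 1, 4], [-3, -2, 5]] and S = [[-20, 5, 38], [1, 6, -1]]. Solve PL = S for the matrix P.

P = [[-2, 3, 4], [-3, -5, 2]]

Since L sits to the right of P, P = SL⁻¹.
L has determinant 2; L⁻¹ = [[13/2, 31/2, -17/2], [-1, -2, 1], [7/2, 17/2, -9/2]].
P = SL⁻¹ = [[-20, 5, 38], [1, 6, -1]] · [[13/2, 31/2, -17/2], [-1, -2, 1], [7/2, 17/2, -9/2]] = [[-2, 3, 4], [-3, -5, 2]].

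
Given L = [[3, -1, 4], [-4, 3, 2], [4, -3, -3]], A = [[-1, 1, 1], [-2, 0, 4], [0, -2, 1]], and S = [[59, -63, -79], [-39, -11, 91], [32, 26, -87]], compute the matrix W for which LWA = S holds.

W = [[2, -5, 0], [1, 3, -4], [-5, -1, 5]]

Left-multiply by L⁻¹ and right-multiply by A⁻¹: W = L⁻¹SA⁻¹.
det L = -5; the adjugate gives L⁻¹ = [[3/5, 3, 14/5], [4/5, 5, 22/5], [0, -1, -1]].
det A = -2, so A⁻¹ = [[-4, 3/2, -2], [-1, 1/2, -1], [-2, 1, -1]].
L⁻¹S = [[8, 2, -18], [-7, 9, 9], [7, -15, -4]].
W = (L⁻¹S)A⁻¹ = [[2, -5, 0], [1, 3, -4], [-5, -1, 5]].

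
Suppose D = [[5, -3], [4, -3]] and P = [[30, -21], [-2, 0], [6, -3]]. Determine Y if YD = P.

Y = [[2, 5], [-2, 2], [2, -1]]

D is on the right of Y, so right-multiply by D⁻¹: Y = PD⁻¹.
det D = -3, so D⁻¹ = [[1, -1], [4/3, -5/3]].
Y = PD⁻¹ = [[30, -21], [-2, 0], [6, -3]] · [[1, -1], [4/3, -5/3]] = [[2, 5], [-2, 2], [2, -1]].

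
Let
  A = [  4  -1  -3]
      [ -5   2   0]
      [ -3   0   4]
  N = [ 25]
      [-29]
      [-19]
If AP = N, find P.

P = [[5], [-2], [-1]]

Left-multiplying both sides by A⁻¹ gives P = A⁻¹N.
det A = -6; the adjugate gives A⁻¹ = [[-4/3, -2/3, -1], [-10/3, -7/6, -5/2], [-1, -1/2, -1/2]].
P = A⁻¹N = [[-4/3, -2/3, -1], [-10/3, -7/6, -5/2], [-1, -1/2, -1/2]] · [[25], [-29], [-19]] = [[5], [-2], [-1]].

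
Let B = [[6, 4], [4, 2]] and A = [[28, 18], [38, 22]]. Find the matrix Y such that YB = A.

Y = [[4, 1], [3, 5]]

B is on the right of Y, so right-multiply by B⁻¹: Y = AB⁻¹.
B has determinant -4; B⁻¹ = [[-1/2, 1], [1, -3/2]].
Y = AB⁻¹ = [[28, 18], [38, 22]] · [[-1/2, 1], [1, -3/2]] = [[4, 1], [3, 5]].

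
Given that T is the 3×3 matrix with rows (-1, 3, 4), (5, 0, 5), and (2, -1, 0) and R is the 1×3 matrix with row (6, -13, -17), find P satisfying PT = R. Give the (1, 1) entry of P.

T is on the right of P, so right-multiply by T⁻¹: P = RT⁻¹.
T has determinant 5; T⁻¹ = [[1, -4/5, 3], [2, -8/5, 5], [-1, 1, -3]].
P = RT⁻¹ = [[6, -13, -17]] · [[1, -4/5, 3], [2, -8/5, 5], [-1, 1, -3]] = [[-3, -1, 4]].

-3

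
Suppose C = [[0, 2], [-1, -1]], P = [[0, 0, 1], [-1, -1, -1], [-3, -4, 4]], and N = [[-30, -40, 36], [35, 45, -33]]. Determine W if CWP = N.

Isolating W: multiply by C⁻¹ from the left and P⁻¹ from the right, so W = C⁻¹NP⁻¹.
C has determinant 2; C⁻¹ = [[-1/2, -1], [1/2, 0]].
det P = 1, so P⁻¹ = [[-8, -4, 1], [7, 3, -1], [1, 0, 0]].
C⁻¹N = [[-20, -25, 15], [-15, -20, 18]].
W = (C⁻¹N)P⁻¹ = [[0, 5, 5], [-2, 0, 5]].

W = [[0, 5, 5], [-2, 0, 5]]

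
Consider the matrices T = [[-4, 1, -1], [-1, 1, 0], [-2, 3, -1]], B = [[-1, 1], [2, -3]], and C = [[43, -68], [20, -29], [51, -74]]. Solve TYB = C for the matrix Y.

Y = [[-2, -5], [-4, 4], [-3, -1]]

Left-multiply by T⁻¹ and right-multiply by B⁻¹: Y = T⁻¹CB⁻¹.
T has determinant 4; T⁻¹ = [[-1/4, -1/2, 1/4], [-1/4, 1/2, 1/4], [-1/4, 5/2, -3/4]].
det B = 1; the adjugate gives B⁻¹ = [[-3, -1], [-2, -1]].
T⁻¹C = [[-8, 13], [12, -16], [1, 0]].
Y = (T⁻¹C)B⁻¹ = [[-2, -5], [-4, 4], [-3, -1]].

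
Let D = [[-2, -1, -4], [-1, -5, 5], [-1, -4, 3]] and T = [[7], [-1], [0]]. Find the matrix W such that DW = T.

W = [[-4], [1], [0]]

Since D multiplies W on the left, W = D⁻¹T.
det D = -4, so D⁻¹ = [[-5/4, -19/4, 25/4], [1/2, 5/2, -7/2], [1/4, 7/4, -9/4]].
W = D⁻¹T = [[-5/4, -19/4, 25/4], [1/2, 5/2, -7/2], [1/4, 7/4, -9/4]] · [[7], [-1], [0]] = [[-4], [1], [0]].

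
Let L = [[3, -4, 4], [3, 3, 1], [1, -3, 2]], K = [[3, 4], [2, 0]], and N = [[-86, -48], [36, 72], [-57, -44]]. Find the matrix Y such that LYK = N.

Y = [[4, -3], [3, 1], [-3, -3]]

Left-multiply by L⁻¹ and right-multiply by K⁻¹: Y = L⁻¹NK⁻¹.
L has determinant -1; L⁻¹ = [[-9, 4, 16], [5, -2, -9], [12, -5, -21]].
det K = -8; the adjugate gives K⁻¹ = [[0, 1/2], [1/4, -3/8]].
L⁻¹N = [[6, 16], [11, 12], [-15, -12]].
Y = (L⁻¹N)K⁻¹ = [[4, -3], [3, 1], [-3, -3]].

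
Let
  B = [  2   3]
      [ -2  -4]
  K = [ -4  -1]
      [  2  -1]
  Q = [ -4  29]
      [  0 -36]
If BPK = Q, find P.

P = [[0, -4], [-3, -4]]

P = B⁻¹QK⁻¹ (apply B⁻¹ on the left and K⁻¹ on the right).
B has determinant -2; B⁻¹ = [[2, 3/2], [-1, -1]].
det K = 6; the adjugate gives K⁻¹ = [[-1/6, 1/6], [-1/3, -2/3]].
B⁻¹Q = [[-8, 4], [4, 7]].
P = (B⁻¹Q)K⁻¹ = [[0, -4], [-3, -4]].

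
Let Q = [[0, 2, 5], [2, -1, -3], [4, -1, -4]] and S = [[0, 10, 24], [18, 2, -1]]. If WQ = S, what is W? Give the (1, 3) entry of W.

2

Right-multiplying both sides by Q⁻¹ gives W = SQ⁻¹.
Q has determinant 2; Q⁻¹ = [[1/2, 3/2, -1/2], [-2, -10, 5], [1, 4, -2]].
W = SQ⁻¹ = [[0, 10, 24], [18, 2, -1]] · [[1/2, 3/2, -1/2], [-2, -10, 5], [1, 4, -2]] = [[4, -4, 2], [4, 3, 3]].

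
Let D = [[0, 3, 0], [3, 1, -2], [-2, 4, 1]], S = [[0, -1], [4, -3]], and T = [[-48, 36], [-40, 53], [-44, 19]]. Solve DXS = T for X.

X = D⁻¹TS⁻¹ (apply D⁻¹ on the left and S⁻¹ on the right).
D has determinant 3; D⁻¹ = [[3, -1, -2], [1/3, 0, 0], [14/3, -2, -3]].
det S = 4; the adjugate gives S⁻¹ = [[-3/4, 1/4], [-1, 0]].
D⁻¹T = [[-16, 17], [-16, 12], [-12, 5]].
X = (D⁻¹T)S⁻¹ = [[-5, -4], [0, -4], [4, -3]].

X = [[-5, -4], [0, -4], [4, -3]]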